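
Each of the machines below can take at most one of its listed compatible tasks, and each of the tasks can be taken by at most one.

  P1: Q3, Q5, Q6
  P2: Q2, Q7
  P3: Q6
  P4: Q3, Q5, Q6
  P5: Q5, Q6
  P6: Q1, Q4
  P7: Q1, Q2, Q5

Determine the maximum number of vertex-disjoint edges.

Unit-capacity flow: source→left, listed edges, right→sink; max matching = max flow.
Augmenting path P1→Q3 (+1); matched 1.
Augmenting path P2→Q2 (+1); matched 2.
Augmenting path P3→Q6 (+1); matched 3.
Augmenting path P4→Q5 (+1); matched 4.
Augmenting path P6→Q1 (+1); matched 5.
Augmenting path P7→Q1→P6→Q4 (+1); matched 6.
No augmenting path remains; maximum matching = 6.
König certificate: {P2, P6, P7, Q3, Q5, Q6} is a vertex cover of size 6 (every listed pair touches it), so no matching can be larger.

6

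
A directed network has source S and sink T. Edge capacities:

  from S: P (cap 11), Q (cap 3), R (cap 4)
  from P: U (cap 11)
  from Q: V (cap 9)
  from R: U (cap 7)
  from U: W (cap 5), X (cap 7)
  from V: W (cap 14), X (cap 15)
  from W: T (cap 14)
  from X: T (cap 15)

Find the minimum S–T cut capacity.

Augment S→P→U→W→T: bottleneck 5, flow now 5.
Augment S→P→U→X→T: bottleneck 6, flow now 11.
Augment S→Q→V→W→T: bottleneck 3, flow now 14.
Augment S→R→U→X→T: bottleneck 1, flow now 15.
No augmenting path remains; maximum flow = 15.
By max-flow min-cut, the minimum cut capacity equals the max flow.
In the residual graph, reachable from S: {S, P, R, U}.
Min-cut edges: S→Q (3), U→W (5), U→X (7); capacity 3 + 5 + 7 = 15.

15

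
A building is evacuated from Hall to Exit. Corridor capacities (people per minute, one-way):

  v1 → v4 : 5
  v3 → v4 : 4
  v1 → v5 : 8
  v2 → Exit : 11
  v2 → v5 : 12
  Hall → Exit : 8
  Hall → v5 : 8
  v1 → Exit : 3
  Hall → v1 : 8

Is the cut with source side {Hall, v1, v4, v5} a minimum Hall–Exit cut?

Yes — it is a minimum cut (capacity 11).

Given cut capacity: 8 + 3 = 11.
Augment Hall→Exit: bottleneck 8, flow now 8.
Augment Hall→v1→Exit: bottleneck 3, flow now 11.
No augmenting path remains; maximum flow = 11.
Cut capacity 11 equals the max flow, so it is a minimum cut.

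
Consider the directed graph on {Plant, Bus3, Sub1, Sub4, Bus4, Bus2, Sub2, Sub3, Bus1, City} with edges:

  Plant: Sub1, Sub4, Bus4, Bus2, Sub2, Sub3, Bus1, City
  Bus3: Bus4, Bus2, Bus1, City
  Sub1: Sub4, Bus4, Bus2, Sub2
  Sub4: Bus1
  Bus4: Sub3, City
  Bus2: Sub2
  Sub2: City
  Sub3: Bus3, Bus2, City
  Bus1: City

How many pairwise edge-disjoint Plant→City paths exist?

Assign every edge capacity 1; by Menger, the answer equals the max flow.
Path Plant→City (+1); total 1.
Path Plant→Bus4→City (+1); total 2.
Path Plant→Sub2→City (+1); total 3.
Path Plant→Sub3→City (+1); total 4.
Path Plant→Bus1→City (+1); total 5.
Path Plant→Sub1→Bus4→Sub3→Bus3→City (+1); total 6.
No residual Plant→City path; max flow = 6.
Certifying cut of size 6: {Bus1→City, Plant→Bus4, Plant→City, Plant→Sub1, Plant→Sub3, Sub2→City}.

6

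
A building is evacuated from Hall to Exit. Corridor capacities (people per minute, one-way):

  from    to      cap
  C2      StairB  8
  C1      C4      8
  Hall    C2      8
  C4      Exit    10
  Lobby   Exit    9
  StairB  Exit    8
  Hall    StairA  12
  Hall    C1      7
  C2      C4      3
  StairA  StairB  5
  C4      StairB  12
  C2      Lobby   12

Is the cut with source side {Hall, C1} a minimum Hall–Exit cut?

No — its capacity is 28, but the minimum cut has capacity 20.

Given cut capacity: 8 + 12 + 8 = 28.
Augment Hall→C2→Lobby→Exit: bottleneck 8, flow now 8.
Augment Hall→C1→C4→Exit: bottleneck 7, flow now 15.
Augment Hall→StairA→StairB→Exit: bottleneck 5, flow now 20.
No augmenting path remains; maximum flow = 20.
In the residual graph, reachable from Hall: {Hall, StairA}.
Min-cut edges: Hall→C2 (8), Hall→C1 (7), StairA→StairB (5); capacity 8 + 7 + 5 = 20.
Cut capacity 28 exceeds the max flow 20, so it is not minimum.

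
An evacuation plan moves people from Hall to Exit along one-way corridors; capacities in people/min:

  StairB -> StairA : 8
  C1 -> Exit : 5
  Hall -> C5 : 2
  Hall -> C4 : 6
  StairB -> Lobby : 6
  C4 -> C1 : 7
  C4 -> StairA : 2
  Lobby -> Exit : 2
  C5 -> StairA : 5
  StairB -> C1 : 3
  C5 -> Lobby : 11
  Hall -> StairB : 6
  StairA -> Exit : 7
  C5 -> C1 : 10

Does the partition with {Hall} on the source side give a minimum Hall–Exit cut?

Given cut capacity: 6 + 2 + 6 = 14.
Augment Hall→C4→C1→Exit: bottleneck 5, flow now 5.
Augment Hall→C4→StairA→Exit: bottleneck 1, flow now 6.
Augment Hall→C5→Lobby→Exit: bottleneck 2, flow now 8.
Augment Hall→StairB→StairA→Exit: bottleneck 6, flow now 14.
No augmenting path remains; maximum flow = 14.
Cut capacity 14 equals the max flow, so it is a minimum cut.

Yes — it is a minimum cut (capacity 14).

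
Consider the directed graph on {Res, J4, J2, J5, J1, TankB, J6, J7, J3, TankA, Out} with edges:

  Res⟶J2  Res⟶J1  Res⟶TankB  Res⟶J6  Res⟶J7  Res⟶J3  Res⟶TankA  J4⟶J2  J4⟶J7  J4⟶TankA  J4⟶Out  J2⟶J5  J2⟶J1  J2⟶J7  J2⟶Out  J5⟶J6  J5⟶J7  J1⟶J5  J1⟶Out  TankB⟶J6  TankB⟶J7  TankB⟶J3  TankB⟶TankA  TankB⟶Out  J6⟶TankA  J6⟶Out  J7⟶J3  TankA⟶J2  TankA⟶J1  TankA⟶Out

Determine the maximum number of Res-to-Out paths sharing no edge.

Assign every edge capacity 1; by Menger, the answer equals the max flow.
Path Res→J2→Out (+1); total 1.
Path Res→J1→Out (+1); total 2.
Path Res→TankB→Out (+1); total 3.
Path Res→J6→Out (+1); total 4.
Path Res→TankA→Out (+1); total 5.
No residual Res→Out path; max flow = 5.
Certifying cut of size 5: {Res→J1, Res→J2, Res→J6, Res→TankA, Res→TankB}.

5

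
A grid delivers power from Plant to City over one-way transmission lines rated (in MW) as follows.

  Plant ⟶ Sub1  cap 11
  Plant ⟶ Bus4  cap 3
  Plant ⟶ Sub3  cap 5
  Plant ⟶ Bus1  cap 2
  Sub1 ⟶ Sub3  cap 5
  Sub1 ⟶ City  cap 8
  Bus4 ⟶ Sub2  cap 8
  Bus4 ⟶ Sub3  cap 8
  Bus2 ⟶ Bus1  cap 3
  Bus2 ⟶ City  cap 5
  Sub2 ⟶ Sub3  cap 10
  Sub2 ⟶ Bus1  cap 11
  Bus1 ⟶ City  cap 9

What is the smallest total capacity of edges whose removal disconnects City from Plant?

Augment Plant→Sub1→City: bottleneck 8, flow now 8.
Augment Plant→Bus1→City: bottleneck 2, flow now 10.
Augment Plant→Bus4→Sub2→Bus1→City: bottleneck 3, flow now 13.
No augmenting path remains; maximum flow = 13.
By max-flow min-cut, the minimum cut capacity equals the max flow.
In the residual graph, reachable from Plant: {Plant, Sub1, Sub3}.
Min-cut edges: Plant→Bus4 (3), Plant→Bus1 (2), Sub1→City (8); capacity 3 + 2 + 8 = 13.

13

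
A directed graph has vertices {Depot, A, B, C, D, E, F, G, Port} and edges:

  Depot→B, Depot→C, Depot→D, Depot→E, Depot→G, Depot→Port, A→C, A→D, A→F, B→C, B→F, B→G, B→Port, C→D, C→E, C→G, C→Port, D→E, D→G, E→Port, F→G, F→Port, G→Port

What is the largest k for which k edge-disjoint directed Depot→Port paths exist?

5

Assign every edge capacity 1; by Menger, the answer equals the max flow.
Path Depot→Port (+1); total 1.
Path Depot→B→Port (+1); total 2.
Path Depot→C→Port (+1); total 3.
Path Depot→E→Port (+1); total 4.
Path Depot→G→Port (+1); total 5.
No residual Depot→Port path; max flow = 5.
Certifying cut of size 5: {Depot→B, Depot→C, Depot→Port, E→Port, G→Port}.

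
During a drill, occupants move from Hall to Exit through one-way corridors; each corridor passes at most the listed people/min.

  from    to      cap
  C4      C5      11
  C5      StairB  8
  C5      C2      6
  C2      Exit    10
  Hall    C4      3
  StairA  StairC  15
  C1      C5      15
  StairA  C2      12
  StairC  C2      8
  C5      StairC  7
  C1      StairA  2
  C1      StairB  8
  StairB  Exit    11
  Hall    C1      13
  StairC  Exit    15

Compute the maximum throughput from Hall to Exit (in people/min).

Augment Hall→C1→StairB→Exit: bottleneck 8, flow now 8.
Augment Hall→C4→C5→StairB→Exit: bottleneck 3, flow now 11.
Augment Hall→C1→StairA→C2→Exit: bottleneck 2, flow now 13.
Augment Hall→C1→C5→C2→Exit: bottleneck 3, flow now 16.
No augmenting path remains; maximum flow = 16.
In the residual graph, reachable from Hall: {Hall}.
Min-cut edges: Hall→C4 (3), Hall→C1 (13); capacity 3 + 13 = 16.
This cut is saturated, so no flow can exceed 16.

16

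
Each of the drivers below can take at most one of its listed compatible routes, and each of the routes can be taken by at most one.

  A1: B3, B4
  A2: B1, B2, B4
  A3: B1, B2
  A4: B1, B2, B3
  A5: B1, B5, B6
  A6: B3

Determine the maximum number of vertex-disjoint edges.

Unit-capacity flow: source→left, listed edges, right→sink; max matching = max flow.
Augmenting path A1→B3 (+1); matched 1.
Augmenting path A2→B1 (+1); matched 2.
Augmenting path A3→B2 (+1); matched 3.
Augmenting path A5→B5 (+1); matched 4.
Augmenting path A4→B1→A2→B4 (+1); matched 5.
No augmenting path remains; maximum matching = 5.
König certificate: {A5, B1, B2, B3, B4} is a vertex cover of size 5 (every listed pair touches it), so no matching can be larger.

5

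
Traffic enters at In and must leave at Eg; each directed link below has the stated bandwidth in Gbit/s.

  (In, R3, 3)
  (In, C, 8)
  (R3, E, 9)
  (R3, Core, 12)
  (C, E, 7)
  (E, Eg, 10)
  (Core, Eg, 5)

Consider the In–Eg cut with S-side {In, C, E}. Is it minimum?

No — its capacity is 13, but the minimum cut has capacity 10.

Given cut capacity: 3 + 10 = 13.
Augment In→R3→E→Eg: bottleneck 3, flow now 3.
Augment In→C→E→Eg: bottleneck 7, flow now 10.
No augmenting path remains; maximum flow = 10.
In the residual graph, reachable from In: {In, C}.
Min-cut edges: In→R3 (3), C→E (7); capacity 3 + 7 = 10.
Cut capacity 13 exceeds the max flow 10, so it is not minimum.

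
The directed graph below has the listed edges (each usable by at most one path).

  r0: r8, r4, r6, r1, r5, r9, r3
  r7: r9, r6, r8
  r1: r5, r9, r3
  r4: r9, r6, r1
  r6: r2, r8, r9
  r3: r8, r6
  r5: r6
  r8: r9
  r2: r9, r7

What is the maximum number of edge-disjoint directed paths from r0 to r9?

Assign every edge capacity 1; by Menger, the answer equals the max flow.
Path r0→r9 (+1); total 1.
Path r0→r1→r9 (+1); total 2.
Path r0→r4→r9 (+1); total 3.
Path r0→r6→r9 (+1); total 4.
Path r0→r8→r9 (+1); total 5.
Path r0→r3→r6→r2→r9 (+1); total 6.
No residual r0→r9 path; max flow = 6.
Certifying cut of size 6: {r0→r1, r0→r4, r0→r9, r6→r2, r6→r9, r8→r9}.

6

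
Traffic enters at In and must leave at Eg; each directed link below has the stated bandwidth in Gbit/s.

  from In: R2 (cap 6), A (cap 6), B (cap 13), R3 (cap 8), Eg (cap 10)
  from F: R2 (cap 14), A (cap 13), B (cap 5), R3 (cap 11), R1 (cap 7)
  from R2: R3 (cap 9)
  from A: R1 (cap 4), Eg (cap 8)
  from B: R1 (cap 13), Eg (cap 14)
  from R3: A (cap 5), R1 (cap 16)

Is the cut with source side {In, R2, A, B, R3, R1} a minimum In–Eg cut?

Given cut capacity: 10 + 8 + 14 = 32.
Augment In→Eg: bottleneck 10, flow now 10.
Augment In→A→Eg: bottleneck 6, flow now 16.
Augment In→B→Eg: bottleneck 13, flow now 29.
Augment In→R3→A→Eg: bottleneck 2, flow now 31.
No augmenting path remains; maximum flow = 31.
In the residual graph, reachable from In: {In, R2, A, R3, R1}.
Min-cut edges: In→B (13), In→Eg (10), A→Eg (8); capacity 13 + 10 + 8 = 31.
Cut capacity 32 exceeds the max flow 31, so it is not minimum.

No — its capacity is 32, but the minimum cut has capacity 31.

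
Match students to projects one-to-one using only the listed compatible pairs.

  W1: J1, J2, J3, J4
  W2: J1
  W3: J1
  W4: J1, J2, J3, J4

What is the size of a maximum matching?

3

Unit-capacity flow: source→left, listed edges, right→sink; max matching = max flow.
Augmenting path W1→J1 (+1); matched 1.
Augmenting path W4→J2 (+1); matched 2.
Augmenting path W2→J1→W1→J3 (+1); matched 3.
No augmenting path remains; maximum matching = 3.
König certificate: {W1, W4, J1} is a vertex cover of size 3 (every listed pair touches it), so no matching can be larger.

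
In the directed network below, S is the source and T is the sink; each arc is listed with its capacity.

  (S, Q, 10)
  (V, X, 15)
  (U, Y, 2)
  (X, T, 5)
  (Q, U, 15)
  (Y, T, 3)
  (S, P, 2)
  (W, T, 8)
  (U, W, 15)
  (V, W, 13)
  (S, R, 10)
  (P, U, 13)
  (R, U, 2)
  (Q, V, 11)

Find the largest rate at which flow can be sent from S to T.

14

Augment S→P→U→W→T: bottleneck 2, flow now 2.
Augment S→Q→U→W→T: bottleneck 6, flow now 8.
Augment S→Q→U→Y→T: bottleneck 2, flow now 10.
Augment S→Q→V→X→T: bottleneck 2, flow now 12.
Augment S→R→U→Q→V→X→T: bottleneck 2, flow now 14. (uses reverse residual edge)
No augmenting path remains; maximum flow = 14.
In the residual graph, reachable from S: {S, R}.
Min-cut edges: S→P (2), S→Q (10), R→U (2); capacity 2 + 10 + 2 = 14.
This cut is saturated, so no flow can exceed 14.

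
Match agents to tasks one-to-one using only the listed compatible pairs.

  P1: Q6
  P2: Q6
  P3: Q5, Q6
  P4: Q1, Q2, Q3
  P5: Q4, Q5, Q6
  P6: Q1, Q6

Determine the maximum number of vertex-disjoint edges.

Unit-capacity flow: source→left, listed edges, right→sink; max matching = max flow.
Augmenting path P1→Q6 (+1); matched 1.
Augmenting path P3→Q5 (+1); matched 2.
Augmenting path P4→Q1 (+1); matched 3.
Augmenting path P5→Q4 (+1); matched 4.
Augmenting path P6→Q1→P4→Q2 (+1); matched 5.
No augmenting path remains; maximum matching = 5.
König certificate: {P3, P4, P5, P6, Q6} is a vertex cover of size 5 (every listed pair touches it), so no matching can be larger.

5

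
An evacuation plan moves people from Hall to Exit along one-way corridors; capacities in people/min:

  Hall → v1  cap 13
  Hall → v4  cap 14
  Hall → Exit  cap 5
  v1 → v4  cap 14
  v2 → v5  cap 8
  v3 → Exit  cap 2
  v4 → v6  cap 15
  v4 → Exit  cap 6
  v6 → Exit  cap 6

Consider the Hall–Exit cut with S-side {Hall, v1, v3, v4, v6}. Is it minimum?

Given cut capacity: 5 + 2 + 6 + 6 = 19.
Augment Hall→Exit: bottleneck 5, flow now 5.
Augment Hall→v4→Exit: bottleneck 6, flow now 11.
Augment Hall→v4→v6→Exit: bottleneck 6, flow now 17.
No augmenting path remains; maximum flow = 17.
In the residual graph, reachable from Hall: {Hall, v1, v4, v6}.
Min-cut edges: Hall→Exit (5), v4→Exit (6), v6→Exit (6); capacity 5 + 6 + 6 = 17.
Cut capacity 19 exceeds the max flow 17, so it is not minimum.

No — its capacity is 19, but the minimum cut has capacity 17.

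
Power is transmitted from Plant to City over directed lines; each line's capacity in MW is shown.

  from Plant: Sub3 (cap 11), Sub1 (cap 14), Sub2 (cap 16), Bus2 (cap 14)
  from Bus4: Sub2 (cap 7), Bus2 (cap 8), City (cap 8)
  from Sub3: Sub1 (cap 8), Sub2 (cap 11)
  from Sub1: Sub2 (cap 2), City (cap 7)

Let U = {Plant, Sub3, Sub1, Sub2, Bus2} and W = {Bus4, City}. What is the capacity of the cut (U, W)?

Edges leaving {Plant, Sub3, Sub1, Sub2, Bus2}: Sub1→City (7).
Cut capacity = 7 = 7.

7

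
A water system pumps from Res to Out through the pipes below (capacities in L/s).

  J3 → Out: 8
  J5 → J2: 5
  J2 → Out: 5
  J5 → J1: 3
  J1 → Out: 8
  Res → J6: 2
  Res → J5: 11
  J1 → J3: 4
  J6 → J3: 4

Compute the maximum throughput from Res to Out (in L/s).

Augment Res→J5→J2→Out: bottleneck 5, flow now 5.
Augment Res→J5→J1→Out: bottleneck 3, flow now 8.
Augment Res→J6→J3→Out: bottleneck 2, flow now 10.
No augmenting path remains; maximum flow = 10.
In the residual graph, reachable from Res: {Res, J5}.
Min-cut edges: Res→J6 (2), J5→J2 (5), J5→J1 (3); capacity 2 + 5 + 3 = 10.
This cut is saturated, so no flow can exceed 10.

10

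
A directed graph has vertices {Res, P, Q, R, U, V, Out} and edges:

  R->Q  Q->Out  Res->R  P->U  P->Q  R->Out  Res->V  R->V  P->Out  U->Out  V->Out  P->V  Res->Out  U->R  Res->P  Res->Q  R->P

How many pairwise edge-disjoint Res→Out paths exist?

5

Assign every edge capacity 1; by Menger, the answer equals the max flow.
Path Res→Out (+1); total 1.
Path Res→P→Out (+1); total 2.
Path Res→Q→Out (+1); total 3.
Path Res→R→Out (+1); total 4.
Path Res→V→Out (+1); total 5.
No residual Res→Out path; max flow = 5.
Certifying cut of size 5: {Res→Out, Res→P, Res→Q, Res→R, Res→V}.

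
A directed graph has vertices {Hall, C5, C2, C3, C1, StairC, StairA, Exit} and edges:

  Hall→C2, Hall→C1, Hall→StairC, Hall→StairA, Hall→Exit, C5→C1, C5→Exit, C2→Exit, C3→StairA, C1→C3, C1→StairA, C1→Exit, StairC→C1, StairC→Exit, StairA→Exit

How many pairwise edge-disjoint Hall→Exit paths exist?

5

Assign every edge capacity 1; by Menger, the answer equals the max flow.
Path Hall→Exit (+1); total 1.
Path Hall→C2→Exit (+1); total 2.
Path Hall→C1→Exit (+1); total 3.
Path Hall→StairC→Exit (+1); total 4.
Path Hall→StairA→Exit (+1); total 5.
No residual Hall→Exit path; max flow = 5.
Certifying cut of size 5: {Hall→C1, Hall→C2, Hall→Exit, Hall→StairA, Hall→StairC}.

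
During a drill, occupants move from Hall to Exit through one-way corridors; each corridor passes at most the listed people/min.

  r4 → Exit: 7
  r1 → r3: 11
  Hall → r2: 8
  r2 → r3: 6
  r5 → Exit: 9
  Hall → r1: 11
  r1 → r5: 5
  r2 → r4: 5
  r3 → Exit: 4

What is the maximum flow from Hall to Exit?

Augment Hall→r1→r3→Exit: bottleneck 4, flow now 4.
Augment Hall→r1→r5→Exit: bottleneck 5, flow now 9.
Augment Hall→r2→r4→Exit: bottleneck 5, flow now 14.
No augmenting path remains; maximum flow = 14.
In the residual graph, reachable from Hall: {Hall, r1, r2, r3}.
Min-cut edges: r1→r5 (5), r2→r4 (5), r3→Exit (4); capacity 5 + 5 + 4 = 14.
This cut is saturated, so no flow can exceed 14.

14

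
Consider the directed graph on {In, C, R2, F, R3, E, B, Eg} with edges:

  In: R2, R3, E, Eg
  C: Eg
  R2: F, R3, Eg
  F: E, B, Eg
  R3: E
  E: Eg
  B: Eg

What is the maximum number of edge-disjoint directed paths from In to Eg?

3

Assign every edge capacity 1; by Menger, the answer equals the max flow.
Path In→Eg (+1); total 1.
Path In→R2→Eg (+1); total 2.
Path In→E→Eg (+1); total 3.
No residual In→Eg path; max flow = 3.
Certifying cut of size 3: {E→Eg, In→Eg, In→R2}.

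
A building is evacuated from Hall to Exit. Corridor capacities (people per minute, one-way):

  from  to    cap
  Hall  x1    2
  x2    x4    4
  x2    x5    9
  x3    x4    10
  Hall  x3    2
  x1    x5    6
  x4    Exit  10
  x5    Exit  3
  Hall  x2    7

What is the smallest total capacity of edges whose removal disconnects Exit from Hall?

Augment Hall→x1→x5→Exit: bottleneck 2, flow now 2.
Augment Hall→x2→x4→Exit: bottleneck 4, flow now 6.
Augment Hall→x2→x5→Exit: bottleneck 1, flow now 7.
Augment Hall→x3→x4→Exit: bottleneck 2, flow now 9.
No augmenting path remains; maximum flow = 9.
By max-flow min-cut, the minimum cut capacity equals the max flow.
In the residual graph, reachable from Hall: {Hall, x1, x2, x5}.
Min-cut edges: Hall→x3 (2), x2→x4 (4), x5→Exit (3); capacity 2 + 4 + 3 = 9.

9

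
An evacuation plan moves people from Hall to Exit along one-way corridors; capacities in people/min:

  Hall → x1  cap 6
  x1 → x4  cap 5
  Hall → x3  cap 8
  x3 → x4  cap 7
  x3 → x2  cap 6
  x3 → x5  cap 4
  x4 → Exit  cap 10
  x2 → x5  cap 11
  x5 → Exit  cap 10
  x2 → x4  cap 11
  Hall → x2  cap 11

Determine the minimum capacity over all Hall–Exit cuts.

20

Augment Hall→x1→x4→Exit: bottleneck 5, flow now 5.
Augment Hall→x2→x4→Exit: bottleneck 5, flow now 10.
Augment Hall→x2→x5→Exit: bottleneck 6, flow now 16.
Augment Hall→x3→x5→Exit: bottleneck 4, flow now 20.
No augmenting path remains; maximum flow = 20.
By max-flow min-cut, the minimum cut capacity equals the max flow.
In the residual graph, reachable from Hall: {Hall, x1, x2, x3, x4, x5}.
Min-cut edges: x4→Exit (10), x5→Exit (10); capacity 10 + 10 = 20.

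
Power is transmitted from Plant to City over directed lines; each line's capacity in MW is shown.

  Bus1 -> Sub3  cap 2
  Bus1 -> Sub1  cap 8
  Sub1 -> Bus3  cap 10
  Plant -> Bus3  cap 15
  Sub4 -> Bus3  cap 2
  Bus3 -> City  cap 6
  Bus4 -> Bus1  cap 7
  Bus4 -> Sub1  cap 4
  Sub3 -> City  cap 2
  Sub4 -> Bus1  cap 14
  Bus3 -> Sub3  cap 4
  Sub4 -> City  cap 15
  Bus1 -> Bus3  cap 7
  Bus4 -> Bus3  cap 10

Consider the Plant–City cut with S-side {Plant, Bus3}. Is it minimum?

No — its capacity is 10, but the minimum cut has capacity 8.

Given cut capacity: 4 + 6 = 10.
Augment Plant→Bus3→City: bottleneck 6, flow now 6.
Augment Plant→Bus3→Sub3→City: bottleneck 2, flow now 8.
No augmenting path remains; maximum flow = 8.
In the residual graph, reachable from Plant: {Plant, Bus3, Sub3}.
Min-cut edges: Bus3→City (6), Sub3→City (2); capacity 6 + 2 = 8.
Cut capacity 10 exceeds the max flow 8, so it is not minimum.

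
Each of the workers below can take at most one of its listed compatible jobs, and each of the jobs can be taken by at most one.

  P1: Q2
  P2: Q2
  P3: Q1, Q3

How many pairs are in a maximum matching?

2

Unit-capacity flow: source→left, listed edges, right→sink; max matching = max flow.
Augmenting path P1→Q2 (+1); matched 1.
Augmenting path P3→Q1 (+1); matched 2.
No augmenting path remains; maximum matching = 2.
König certificate: {P3, Q2} is a vertex cover of size 2 (every listed pair touches it), so no matching can be larger.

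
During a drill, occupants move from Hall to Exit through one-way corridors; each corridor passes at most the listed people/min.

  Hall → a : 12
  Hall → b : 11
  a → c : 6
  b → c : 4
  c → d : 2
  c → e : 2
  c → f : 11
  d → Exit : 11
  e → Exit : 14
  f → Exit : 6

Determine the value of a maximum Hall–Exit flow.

Augment Hall→a→c→d→Exit: bottleneck 2, flow now 2.
Augment Hall→a→c→e→Exit: bottleneck 2, flow now 4.
Augment Hall→a→c→f→Exit: bottleneck 2, flow now 6.
Augment Hall→b→c→f→Exit: bottleneck 4, flow now 10.
No augmenting path remains; maximum flow = 10.
In the residual graph, reachable from Hall: {Hall, a, b}.
Min-cut edges: a→c (6), b→c (4); capacity 6 + 4 = 10.
This cut is saturated, so no flow can exceed 10.

10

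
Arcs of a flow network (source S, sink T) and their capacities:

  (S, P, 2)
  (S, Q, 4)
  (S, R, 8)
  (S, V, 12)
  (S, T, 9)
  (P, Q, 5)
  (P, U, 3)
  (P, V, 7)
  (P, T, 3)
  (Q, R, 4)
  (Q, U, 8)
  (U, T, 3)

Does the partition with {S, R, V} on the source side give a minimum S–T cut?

Given cut capacity: 2 + 4 + 9 = 15.
Augment S→T: bottleneck 9, flow now 9.
Augment S→P→T: bottleneck 2, flow now 11.
Augment S→Q→U→T: bottleneck 3, flow now 14.
No augmenting path remains; maximum flow = 14.
In the residual graph, reachable from S: {S, Q, R, U, V}.
Min-cut edges: S→P (2), S→T (9), U→T (3); capacity 2 + 9 + 3 = 14.
Cut capacity 15 exceeds the max flow 14, so it is not minimum.

No — its capacity is 15, but the minimum cut has capacity 14.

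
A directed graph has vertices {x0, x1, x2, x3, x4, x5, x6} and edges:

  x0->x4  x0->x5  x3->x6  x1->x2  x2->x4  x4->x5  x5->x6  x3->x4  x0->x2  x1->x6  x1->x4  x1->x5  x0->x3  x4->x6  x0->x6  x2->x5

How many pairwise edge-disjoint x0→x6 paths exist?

4

Assign every edge capacity 1; by Menger, the answer equals the max flow.
Path x0→x6 (+1); total 1.
Path x0→x3→x6 (+1); total 2.
Path x0→x4→x6 (+1); total 3.
Path x0→x5→x6 (+1); total 4.
No residual x0→x6 path; max flow = 4.
Certifying cut of size 4: {x0→x3, x0→x6, x4→x6, x5→x6}.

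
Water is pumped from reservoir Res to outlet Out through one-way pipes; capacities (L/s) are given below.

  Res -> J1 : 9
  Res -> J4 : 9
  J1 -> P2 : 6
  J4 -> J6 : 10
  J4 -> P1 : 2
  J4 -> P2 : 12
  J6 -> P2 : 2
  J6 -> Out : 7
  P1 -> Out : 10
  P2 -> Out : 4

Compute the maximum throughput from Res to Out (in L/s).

13

Augment Res→J1→P2→Out: bottleneck 4, flow now 4.
Augment Res→J4→J6→Out: bottleneck 7, flow now 11.
Augment Res→J4→P1→Out: bottleneck 2, flow now 13.
No augmenting path remains; maximum flow = 13.
In the residual graph, reachable from Res: {Res, J1, P2}.
Min-cut edges: Res→J4 (9), P2→Out (4); capacity 9 + 4 = 13.
This cut is saturated, so no flow can exceed 13.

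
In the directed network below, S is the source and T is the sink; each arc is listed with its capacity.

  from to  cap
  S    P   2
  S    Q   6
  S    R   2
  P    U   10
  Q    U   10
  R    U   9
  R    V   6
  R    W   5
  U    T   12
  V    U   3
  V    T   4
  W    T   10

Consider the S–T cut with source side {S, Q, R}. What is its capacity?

Edges leaving {S, Q, R}: S→P (2), Q→U (10), R→U (9), R→V (6), R→W (5).
Cut capacity = 2 + 10 + 9 + 6 + 5 = 32.

32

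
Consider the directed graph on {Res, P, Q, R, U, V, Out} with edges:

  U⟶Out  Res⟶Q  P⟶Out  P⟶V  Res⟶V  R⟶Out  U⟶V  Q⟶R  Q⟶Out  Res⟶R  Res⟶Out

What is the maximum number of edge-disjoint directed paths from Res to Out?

Assign every edge capacity 1; by Menger, the answer equals the max flow.
Path Res→Out (+1); total 1.
Path Res→Q→Out (+1); total 2.
Path Res→R→Out (+1); total 3.
No residual Res→Out path; max flow = 3.
Certifying cut of size 3: {Res→Out, Res→Q, Res→R}.

3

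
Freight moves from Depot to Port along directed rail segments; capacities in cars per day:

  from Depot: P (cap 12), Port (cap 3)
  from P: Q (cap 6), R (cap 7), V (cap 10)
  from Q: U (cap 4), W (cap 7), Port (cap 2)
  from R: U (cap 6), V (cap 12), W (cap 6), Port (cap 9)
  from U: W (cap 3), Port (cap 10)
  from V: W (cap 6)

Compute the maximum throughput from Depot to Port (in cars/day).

Augment Depot→Port: bottleneck 3, flow now 3.
Augment Depot→P→Q→Port: bottleneck 2, flow now 5.
Augment Depot→P→R→Port: bottleneck 7, flow now 12.
Augment Depot→P→Q→U→Port: bottleneck 3, flow now 15.
No augmenting path remains; maximum flow = 15.
In the residual graph, reachable from Depot: {Depot}.
Min-cut edges: Depot→P (12), Depot→Port (3); capacity 12 + 3 = 15.
This cut is saturated, so no flow can exceed 15.

15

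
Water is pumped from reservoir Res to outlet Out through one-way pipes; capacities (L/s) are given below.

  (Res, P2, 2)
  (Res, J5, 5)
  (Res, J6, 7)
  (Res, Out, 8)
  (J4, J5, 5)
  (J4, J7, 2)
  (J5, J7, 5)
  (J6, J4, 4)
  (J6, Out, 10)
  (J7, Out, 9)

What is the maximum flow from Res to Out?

Augment Res→Out: bottleneck 8, flow now 8.
Augment Res→J6→Out: bottleneck 7, flow now 15.
Augment Res→J5→J7→Out: bottleneck 5, flow now 20.
No augmenting path remains; maximum flow = 20.
In the residual graph, reachable from Res: {Res, P2}.
Min-cut edges: Res→J5 (5), Res→J6 (7), Res→Out (8); capacity 5 + 7 + 8 = 20.
This cut is saturated, so no flow can exceed 20.

20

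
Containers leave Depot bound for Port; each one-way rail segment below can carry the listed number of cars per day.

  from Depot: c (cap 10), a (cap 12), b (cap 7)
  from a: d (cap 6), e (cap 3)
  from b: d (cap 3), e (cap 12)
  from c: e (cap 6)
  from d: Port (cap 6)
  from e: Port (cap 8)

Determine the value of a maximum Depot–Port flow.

14

Augment Depot→a→d→Port: bottleneck 6, flow now 6.
Augment Depot→a→e→Port: bottleneck 3, flow now 9.
Augment Depot→b→e→Port: bottleneck 5, flow now 14.
No augmenting path remains; maximum flow = 14.
In the residual graph, reachable from Depot: {Depot, a, b, c, d, e}.
Min-cut edges: d→Port (6), e→Port (8); capacity 6 + 8 = 14.
This cut is saturated, so no flow can exceed 14.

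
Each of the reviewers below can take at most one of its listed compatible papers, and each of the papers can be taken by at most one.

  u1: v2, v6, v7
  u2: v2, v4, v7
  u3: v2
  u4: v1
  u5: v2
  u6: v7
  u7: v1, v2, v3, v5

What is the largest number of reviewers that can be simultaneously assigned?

6

Unit-capacity flow: source→left, listed edges, right→sink; max matching = max flow.
Augmenting path u1→v2 (+1); matched 1.
Augmenting path u2→v4 (+1); matched 2.
Augmenting path u4→v1 (+1); matched 3.
Augmenting path u6→v7 (+1); matched 4.
Augmenting path u7→v3 (+1); matched 5.
Augmenting path u3→v2→u1→v6 (+1); matched 6.
No augmenting path remains; maximum matching = 6.
König certificate: {u1, u2, u4, u6, u7, v2} is a vertex cover of size 6 (every listed pair touches it), so no matching can be larger.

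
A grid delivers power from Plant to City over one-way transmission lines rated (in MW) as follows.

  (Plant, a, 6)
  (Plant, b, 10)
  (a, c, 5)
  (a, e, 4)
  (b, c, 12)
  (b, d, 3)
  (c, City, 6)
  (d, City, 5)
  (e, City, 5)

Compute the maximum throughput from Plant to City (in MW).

Augment Plant→a→c→City: bottleneck 5, flow now 5.
Augment Plant→a→e→City: bottleneck 1, flow now 6.
Augment Plant→b→c→City: bottleneck 1, flow now 7.
Augment Plant→b→d→City: bottleneck 3, flow now 10.
Augment Plant→b→c→a→e→City: bottleneck 3, flow now 13. (uses reverse residual edge)
No augmenting path remains; maximum flow = 13.
In the residual graph, reachable from Plant: {Plant, a, b, c}.
Min-cut edges: a→e (4), b→d (3), c→City (6); capacity 4 + 3 + 6 = 13.
This cut is saturated, so no flow can exceed 13.

13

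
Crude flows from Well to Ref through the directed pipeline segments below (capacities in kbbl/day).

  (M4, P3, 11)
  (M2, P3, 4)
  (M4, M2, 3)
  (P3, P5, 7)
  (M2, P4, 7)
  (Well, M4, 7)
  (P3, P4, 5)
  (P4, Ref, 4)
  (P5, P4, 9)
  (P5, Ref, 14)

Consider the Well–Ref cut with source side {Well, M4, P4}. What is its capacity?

Edges leaving {Well, M4, P4}: M4→P3 (11), M4→M2 (3), P4→Ref (4).
Cut capacity = 11 + 3 + 4 = 18.

18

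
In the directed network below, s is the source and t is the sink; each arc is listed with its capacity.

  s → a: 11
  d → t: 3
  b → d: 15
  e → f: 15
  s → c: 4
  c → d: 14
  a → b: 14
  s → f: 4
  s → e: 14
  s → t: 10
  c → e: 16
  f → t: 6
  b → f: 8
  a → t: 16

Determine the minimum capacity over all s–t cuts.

30

Augment s→t: bottleneck 10, flow now 10.
Augment s→a→t: bottleneck 11, flow now 21.
Augment s→f→t: bottleneck 4, flow now 25.
Augment s→c→d→t: bottleneck 3, flow now 28.
Augment s→e→f→t: bottleneck 2, flow now 30.
No augmenting path remains; maximum flow = 30.
By max-flow min-cut, the minimum cut capacity equals the max flow.
In the residual graph, reachable from s: {s, c, d, e, f}.
Min-cut edges: s→a (11), s→t (10), d→t (3), f→t (6); capacity 11 + 10 + 3 + 6 = 30.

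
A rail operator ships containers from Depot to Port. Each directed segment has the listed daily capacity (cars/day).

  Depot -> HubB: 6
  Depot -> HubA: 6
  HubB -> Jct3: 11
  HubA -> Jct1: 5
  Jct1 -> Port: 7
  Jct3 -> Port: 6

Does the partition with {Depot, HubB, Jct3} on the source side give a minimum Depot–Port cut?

No — its capacity is 12, but the minimum cut has capacity 11.

Given cut capacity: 6 + 6 = 12.
Augment Depot→HubB→Jct3→Port: bottleneck 6, flow now 6.
Augment Depot→HubA→Jct1→Port: bottleneck 5, flow now 11.
No augmenting path remains; maximum flow = 11.
In the residual graph, reachable from Depot: {Depot, HubA}.
Min-cut edges: Depot→HubB (6), HubA→Jct1 (5); capacity 6 + 5 = 11.
Cut capacity 12 exceeds the max flow 11, so it is not minimum.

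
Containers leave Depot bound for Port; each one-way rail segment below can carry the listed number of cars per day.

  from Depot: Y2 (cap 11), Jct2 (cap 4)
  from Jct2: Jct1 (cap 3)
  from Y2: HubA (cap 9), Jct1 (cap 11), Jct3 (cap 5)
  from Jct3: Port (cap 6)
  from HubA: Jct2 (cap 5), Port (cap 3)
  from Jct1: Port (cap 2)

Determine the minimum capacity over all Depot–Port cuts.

10

Augment Depot→Jct2→Jct1→Port: bottleneck 2, flow now 2.
Augment Depot→Y2→Jct3→Port: bottleneck 5, flow now 7.
Augment Depot→Y2→HubA→Port: bottleneck 3, flow now 10.
No augmenting path remains; maximum flow = 10.
By max-flow min-cut, the minimum cut capacity equals the max flow.
In the residual graph, reachable from Depot: {Depot, Jct2, Y2, HubA, Jct1}.
Min-cut edges: Y2→Jct3 (5), HubA→Port (3), Jct1→Port (2); capacity 5 + 3 + 2 = 10.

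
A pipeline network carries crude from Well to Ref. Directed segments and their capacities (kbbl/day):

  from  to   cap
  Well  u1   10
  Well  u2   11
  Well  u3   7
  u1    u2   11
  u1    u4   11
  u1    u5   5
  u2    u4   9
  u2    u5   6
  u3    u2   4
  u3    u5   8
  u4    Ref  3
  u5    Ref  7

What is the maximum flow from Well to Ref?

10

Augment Well→u1→u4→Ref: bottleneck 3, flow now 3.
Augment Well→u1→u5→Ref: bottleneck 5, flow now 8.
Augment Well→u2→u5→Ref: bottleneck 2, flow now 10.
No augmenting path remains; maximum flow = 10.
In the residual graph, reachable from Well: {Well, u1, u2, u3, u4, u5}.
Min-cut edges: u4→Ref (3), u5→Ref (7); capacity 3 + 7 = 10.
This cut is saturated, so no flow can exceed 10.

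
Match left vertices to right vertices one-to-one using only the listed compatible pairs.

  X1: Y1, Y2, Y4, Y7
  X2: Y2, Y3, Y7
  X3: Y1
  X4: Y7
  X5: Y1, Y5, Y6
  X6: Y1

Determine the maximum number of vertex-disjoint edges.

5

Unit-capacity flow: source→left, listed edges, right→sink; max matching = max flow.
Augmenting path X1→Y1 (+1); matched 1.
Augmenting path X2→Y2 (+1); matched 2.
Augmenting path X4→Y7 (+1); matched 3.
Augmenting path X5→Y5 (+1); matched 4.
Augmenting path X3→Y1→X1→Y4 (+1); matched 5.
No augmenting path remains; maximum matching = 5.
König certificate: {X1, X2, X4, X5, Y1} is a vertex cover of size 5 (every listed pair touches it), so no matching can be larger.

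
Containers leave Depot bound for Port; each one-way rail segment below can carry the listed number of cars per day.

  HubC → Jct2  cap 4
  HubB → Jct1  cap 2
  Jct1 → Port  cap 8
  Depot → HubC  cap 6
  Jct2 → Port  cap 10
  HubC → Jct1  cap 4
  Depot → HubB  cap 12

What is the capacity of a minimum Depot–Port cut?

8

Augment Depot→HubB→Jct1→Port: bottleneck 2, flow now 2.
Augment Depot→HubC→Jct2→Port: bottleneck 4, flow now 6.
Augment Depot→HubC→Jct1→Port: bottleneck 2, flow now 8.
No augmenting path remains; maximum flow = 8.
By max-flow min-cut, the minimum cut capacity equals the max flow.
In the residual graph, reachable from Depot: {Depot, HubB}.
Min-cut edges: Depot→HubC (6), HubB→Jct1 (2); capacity 6 + 2 = 8.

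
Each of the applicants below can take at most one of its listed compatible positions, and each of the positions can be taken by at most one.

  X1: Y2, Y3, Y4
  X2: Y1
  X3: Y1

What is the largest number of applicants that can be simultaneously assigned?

Unit-capacity flow: source→left, listed edges, right→sink; max matching = max flow.
Augmenting path X1→Y2 (+1); matched 1.
Augmenting path X2→Y1 (+1); matched 2.
No augmenting path remains; maximum matching = 2.
König certificate: {X1, Y1} is a vertex cover of size 2 (every listed pair touches it), so no matching can be larger.

2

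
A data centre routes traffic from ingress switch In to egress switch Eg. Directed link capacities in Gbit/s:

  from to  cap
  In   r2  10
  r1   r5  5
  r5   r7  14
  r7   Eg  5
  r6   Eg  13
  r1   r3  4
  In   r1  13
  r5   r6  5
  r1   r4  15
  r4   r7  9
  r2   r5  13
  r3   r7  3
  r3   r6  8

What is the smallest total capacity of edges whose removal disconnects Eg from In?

14

Augment In→r1→r3→r6→Eg: bottleneck 4, flow now 4.
Augment In→r1→r4→r7→Eg: bottleneck 5, flow now 9.
Augment In→r1→r5→r6→Eg: bottleneck 4, flow now 13.
Augment In→r2→r5→r6→Eg: bottleneck 1, flow now 14.
No augmenting path remains; maximum flow = 14.
By max-flow min-cut, the minimum cut capacity equals the max flow.
In the residual graph, reachable from In: {In, r1, r2, r4, r5, r7}.
Min-cut edges: r1→r3 (4), r5→r6 (5), r7→Eg (5); capacity 4 + 5 + 5 = 14.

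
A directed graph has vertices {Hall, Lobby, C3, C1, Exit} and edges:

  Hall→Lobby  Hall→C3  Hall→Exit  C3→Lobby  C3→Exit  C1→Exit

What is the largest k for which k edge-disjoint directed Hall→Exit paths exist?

Assign every edge capacity 1; by Menger, the answer equals the max flow.
Path Hall→Exit (+1); total 1.
Path Hall→C3→Exit (+1); total 2.
No residual Hall→Exit path; max flow = 2.
Certifying cut of size 2: {Hall→C3, Hall→Exit}.

2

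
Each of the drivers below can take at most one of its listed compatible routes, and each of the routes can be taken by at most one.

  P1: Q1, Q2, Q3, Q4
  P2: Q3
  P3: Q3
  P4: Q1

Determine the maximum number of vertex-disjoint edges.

Unit-capacity flow: source→left, listed edges, right→sink; max matching = max flow.
Augmenting path P1→Q1 (+1); matched 1.
Augmenting path P2→Q3 (+1); matched 2.
Augmenting path P4→Q1→P1→Q2 (+1); matched 3.
No augmenting path remains; maximum matching = 3.
König certificate: {P1, P4, Q3} is a vertex cover of size 3 (every listed pair touches it), so no matching can be larger.

3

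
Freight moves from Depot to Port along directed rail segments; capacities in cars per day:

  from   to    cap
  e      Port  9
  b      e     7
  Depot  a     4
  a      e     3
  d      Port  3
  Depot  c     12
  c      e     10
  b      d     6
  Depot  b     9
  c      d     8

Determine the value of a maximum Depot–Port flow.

Augment Depot→a→e→Port: bottleneck 3, flow now 3.
Augment Depot→b→d→Port: bottleneck 3, flow now 6.
Augment Depot→b→e→Port: bottleneck 6, flow now 12.
No augmenting path remains; maximum flow = 12.
In the residual graph, reachable from Depot: {Depot, a, b, c, d, e}.
Min-cut edges: d→Port (3), e→Port (9); capacity 3 + 9 = 12.
This cut is saturated, so no flow can exceed 12.

12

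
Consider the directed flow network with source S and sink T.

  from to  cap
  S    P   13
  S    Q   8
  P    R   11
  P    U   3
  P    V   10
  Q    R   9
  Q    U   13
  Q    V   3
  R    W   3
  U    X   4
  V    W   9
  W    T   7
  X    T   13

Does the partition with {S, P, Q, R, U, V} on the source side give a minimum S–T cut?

No — its capacity is 16, but the minimum cut has capacity 11.

Given cut capacity: 3 + 4 + 9 = 16.
Augment S→P→R→W→T: bottleneck 3, flow now 3.
Augment S→P→U→X→T: bottleneck 3, flow now 6.
Augment S→P→V→W→T: bottleneck 4, flow now 10.
Augment S→Q→U→X→T: bottleneck 1, flow now 11.
No augmenting path remains; maximum flow = 11.
In the residual graph, reachable from S: {S, P, Q, R, U, V, W}.
Min-cut edges: U→X (4), W→T (7); capacity 4 + 7 = 11.
Cut capacity 16 exceeds the max flow 11, so it is not minimum.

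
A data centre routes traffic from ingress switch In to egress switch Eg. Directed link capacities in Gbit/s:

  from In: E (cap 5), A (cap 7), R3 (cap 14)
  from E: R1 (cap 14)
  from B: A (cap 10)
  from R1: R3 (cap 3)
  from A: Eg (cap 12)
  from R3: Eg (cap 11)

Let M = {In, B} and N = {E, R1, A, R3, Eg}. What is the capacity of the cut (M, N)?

Edges leaving {In, B}: In→E (5), In→A (7), In→R3 (14), B→A (10).
Cut capacity = 5 + 7 + 14 + 10 = 36.

36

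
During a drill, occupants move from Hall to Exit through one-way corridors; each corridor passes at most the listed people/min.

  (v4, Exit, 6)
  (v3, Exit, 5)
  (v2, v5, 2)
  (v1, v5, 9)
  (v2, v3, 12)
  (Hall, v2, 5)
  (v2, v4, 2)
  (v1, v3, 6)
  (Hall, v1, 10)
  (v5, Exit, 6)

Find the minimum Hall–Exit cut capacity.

Augment Hall→v1→v3→Exit: bottleneck 5, flow now 5.
Augment Hall→v1→v5→Exit: bottleneck 5, flow now 10.
Augment Hall→v2→v4→Exit: bottleneck 2, flow now 12.
Augment Hall→v2→v5→Exit: bottleneck 1, flow now 13.
No augmenting path remains; maximum flow = 13.
By max-flow min-cut, the minimum cut capacity equals the max flow.
In the residual graph, reachable from Hall: {Hall, v1, v2, v3, v5}.
Min-cut edges: v2→v4 (2), v3→Exit (5), v5→Exit (6); capacity 2 + 5 + 6 = 13.

13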